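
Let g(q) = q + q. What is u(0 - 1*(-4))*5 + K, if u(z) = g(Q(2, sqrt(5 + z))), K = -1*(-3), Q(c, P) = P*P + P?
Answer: 123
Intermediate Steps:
Q(c, P) = P + P**2 (Q(c, P) = P**2 + P = P + P**2)
K = 3
g(q) = 2*q
u(z) = 2*sqrt(5 + z)*(1 + sqrt(5 + z)) (u(z) = 2*(sqrt(5 + z)*(1 + sqrt(5 + z))) = 2*sqrt(5 + z)*(1 + sqrt(5 + z)))
u(0 - 1*(-4))*5 + K = (10 + 2*(0 - 1*(-4)) + 2*sqrt(5 + (0 - 1*(-4))))*5 + 3 = (10 + 2*(0 + 4) + 2*sqrt(5 + (0 + 4)))*5 + 3 = (10 + 2*4 + 2*sqrt(5 + 4))*5 + 3 = (10 + 8 + 2*sqrt(9))*5 + 3 = (10 + 8 + 2*3)*5 + 3 = (10 + 8 + 6)*5 + 3 = 24*5 + 3 = 120 + 3 = 123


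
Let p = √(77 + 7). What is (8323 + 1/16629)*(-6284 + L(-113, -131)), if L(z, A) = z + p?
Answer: -885365065696/16629 + 276806336*√21/16629 ≈ -5.3166e+7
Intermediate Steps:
p = 2*√21 (p = √84 = 2*√21 ≈ 9.1651)
L(z, A) = z + 2*√21
(8323 + 1/16629)*(-6284 + L(-113, -131)) = (8323 + 1/16629)*(-6284 + (-113 + 2*√21)) = (8323 + 1/16629)*(-6397 + 2*√21) = 138403168*(-6397 + 2*√21)/16629 = -885365065696/16629 + 276806336*√21/16629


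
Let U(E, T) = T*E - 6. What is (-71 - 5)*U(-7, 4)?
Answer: 2584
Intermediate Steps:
U(E, T) = -6 + E*T (U(E, T) = E*T - 6 = -6 + E*T)
(-71 - 5)*U(-7, 4) = (-71 - 5)*(-6 - 7*4) = -76*(-6 - 28) = -76*(-34) = 2584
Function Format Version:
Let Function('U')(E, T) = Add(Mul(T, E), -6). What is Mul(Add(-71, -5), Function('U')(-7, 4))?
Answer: 2584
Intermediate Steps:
Function('U')(E, T) = Add(-6, Mul(E, T)) (Function('U')(E, T) = Add(Mul(E, T), -6) = Add(-6, Mul(E, T)))
Mul(Add(-71, -5), Function('U')(-7, 4)) = Mul(Add(-71, -5), Add(-6, Mul(-7, 4))) = Mul(-76, Add(-6, -28)) = Mul(-76, -34) = 2584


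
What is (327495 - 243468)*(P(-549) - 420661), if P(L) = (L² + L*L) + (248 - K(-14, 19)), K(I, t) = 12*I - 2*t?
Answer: 15342910065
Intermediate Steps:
K(I, t) = -2*t + 12*I
P(L) = 454 + 2*L² (P(L) = (L² + L*L) + (248 - (-2*19 + 12*(-14))) = (L² + L²) + (248 - (-38 - 168)) = 2*L² + (248 - 1*(-206)) = 2*L² + (248 + 206) = 2*L² + 454 = 454 + 2*L²)
(327495 - 243468)*(P(-549) - 420661) = (327495 - 243468)*((454 + 2*(-549)²) - 420661) = 84027*((454 + 2*301401) - 420661) = 84027*((454 + 602802) - 420661) = 84027*(603256 - 420661) = 84027*182595 = 15342910065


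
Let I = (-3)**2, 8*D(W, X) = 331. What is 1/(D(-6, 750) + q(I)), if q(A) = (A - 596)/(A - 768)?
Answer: 6072/255925 ≈ 0.023726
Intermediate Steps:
D(W, X) = 331/8 (D(W, X) = (1/8)*331 = 331/8)
I = 9
q(A) = (-596 + A)/(-768 + A)
1/(D(-6, 750) + q(I)) = 1/(331/8 + (-596 + 9)/(-768 + 9)) = 1/(331/8 - 587/(-759)) = 1/(331/8 - 1/759*(-587)) = 1/(331/8 + 587/759) = 1/(255925/6072) = 6072/255925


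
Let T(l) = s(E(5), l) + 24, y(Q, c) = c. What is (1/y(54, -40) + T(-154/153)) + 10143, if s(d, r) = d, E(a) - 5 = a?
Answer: 407079/40 ≈ 10177.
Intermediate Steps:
E(a) = 5 + a
T(l) = 34 (T(l) = (5 + 5) + 24 = 10 + 24 = 34)
(1/y(54, -40) + T(-154/153)) + 10143 = (1/(-40) + 34) + 10143 = (-1/40 + 34) + 10143 = 1359/40 + 10143 = 407079/40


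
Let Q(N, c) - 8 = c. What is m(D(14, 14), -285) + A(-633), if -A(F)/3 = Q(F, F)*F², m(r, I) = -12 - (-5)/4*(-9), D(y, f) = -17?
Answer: 3005167407/4 ≈ 7.5129e+8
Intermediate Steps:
Q(N, c) = 8 + c
m(r, I) = -93/4 (m(r, I) = -12 - (-5)/4*(-9) = -12 - 1*(-5/4)*(-9) = -12 + (5/4)*(-9) = -12 - 45/4 = -93/4)
A(F) = -3*F²*(8 + F) (A(F) = -3*(8 + F)*F² = -3*F²*(8 + F))
m(D(14, 14), -285) + A(-633) = -93/4 + 3*(-633)²*(-8 - 1*(-633)) = -93/4 + 3*400689*(-8 + 633) = -93/4 + 3*400689*625 = -93/4 + 751291875 = 3005167407/4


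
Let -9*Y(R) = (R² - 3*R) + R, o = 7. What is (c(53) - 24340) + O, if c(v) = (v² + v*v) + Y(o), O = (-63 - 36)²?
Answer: -80324/9 ≈ -8924.9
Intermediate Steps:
O = 9801 (O = (-99)² = 9801)
Y(R) = -R²/9 + 2*R/9 (Y(R) = -((R² - 3*R) + R)/9 = -(R² - 2*R)/9 = -R²/9 + 2*R/9)
c(v) = -35/9 + 2*v² (c(v) = (v² + v*v) + (⅑)*7*(2 - 1*7) = (v² + v²) + (⅑)*7*(2 - 7) = 2*v² + (⅑)*7*(-5) = 2*v² - 35/9 = -35/9 + 2*v²)
(c(53) - 24340) + O = ((-35/9 + 2*53²) - 24340) + 9801 = ((-35/9 + 2*2809) - 24340) + 9801 = ((-35/9 + 5618) - 24340) + 9801 = (50527/9 - 24340) + 9801 = -168533/9 + 9801 = -80324/9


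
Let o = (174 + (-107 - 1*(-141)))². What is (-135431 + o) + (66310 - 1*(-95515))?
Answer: 69658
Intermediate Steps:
o = 43264 (o = (174 + (-107 + 141))² = (174 + 34)² = 208² = 43264)
(-135431 + o) + (66310 - 1*(-95515)) = (-135431 + 43264) + (66310 - 1*(-95515)) = -92167 + (66310 + 95515) = -92167 + 161825 = 69658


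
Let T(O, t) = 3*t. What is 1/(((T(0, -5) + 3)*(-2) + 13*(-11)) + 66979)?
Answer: 1/66860 ≈ 1.4957e-5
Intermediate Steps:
1/(((T(0, -5) + 3)*(-2) + 13*(-11)) + 66979) = 1/(((3*(-5) + 3)*(-2) + 13*(-11)) + 66979) = 1/(((-15 + 3)*(-2) - 143) + 66979) = 1/((-12*(-2) - 143) + 66979) = 1/((24 - 143) + 66979) = 1/(-119 + 66979) = 1/66860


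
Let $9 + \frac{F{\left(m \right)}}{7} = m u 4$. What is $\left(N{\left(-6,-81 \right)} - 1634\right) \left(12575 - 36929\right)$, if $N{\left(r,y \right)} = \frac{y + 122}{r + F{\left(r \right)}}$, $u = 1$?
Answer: $\frac{3144093282}{79} \approx 3.9799 \cdot 10^{7}$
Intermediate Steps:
$F{\left(m \right)} = -63 + 28 m$ ($F{\left(m \right)} = -63 + 7 m 1 \cdot 4 = -63 + 7 m 4 = -63 + 7 \cdot 4 m = -63 + 28 m$)
$N{\left(r,y \right)} = \frac{122 + y}{-63 + 29 r}$ ($N{\left(r,y \right)} = \frac{y + 122}{r + \left(-63 + 28 r\right)} = \frac{122 + y}{-63 + 29 r}$)
$\left(N{\left(-6,-81 \right)} - 1634\right) \left(12575 - 36929\right) = \left(\frac{122 - 81}{-63 + 29 \left(-6\right)} - 1634\right) \left(12575 - 36929\right) = \left(\frac{1}{-63 - 174} \cdot 41 - 1634\right) \left(-24354\right) = \left(\frac{1}{-237} \cdot 41 - 1634\right) \left(-24354\right) = \left(\left(- \frac{1}{237}\right) 41 - 1634\right) \left(-24354\right) = \left(- \frac{41}{237} - 1634\right) \left(-24354\right) = \left(- \frac{387299}{237}\right) \left(-24354\right) = \frac{3144093282}{79}$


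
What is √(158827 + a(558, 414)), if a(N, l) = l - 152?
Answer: √159089 ≈ 398.86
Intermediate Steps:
a(N, l) = -152 + l
√(158827 + a(558, 414)) = √(158827 + (-152 + 414)) = √(158827 + 262) = √159089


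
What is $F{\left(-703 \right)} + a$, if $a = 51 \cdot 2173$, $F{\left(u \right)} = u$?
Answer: $110120$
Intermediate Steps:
$a = 110823$
$F{\left(-703 \right)} + a = -703 + 110823 = 110120$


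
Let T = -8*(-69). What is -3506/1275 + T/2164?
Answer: -1720796/689775 ≈ -2.4947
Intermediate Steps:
T = 552
-3506/1275 + T/2164 = -3506/1275 + 552/2164 = -3506*1/1275 + 552*(1/2164) = -3506/1275 + 138/541 = -1720796/689775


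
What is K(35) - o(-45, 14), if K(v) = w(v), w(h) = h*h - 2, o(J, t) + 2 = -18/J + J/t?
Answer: 85947/70 ≈ 1227.8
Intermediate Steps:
o(J, t) = -2 - 18/J + J/t (o(J, t) = -2 + (-18/J + J/t) = -2 - 18/J + J/t)
w(h) = -2 + h² (w(h) = h² - 2 = -2 + h²)
K(v) = -2 + v²
K(35) - o(-45, 14) = (-2 + 35²) - (-2 - 18/(-45) - 45/14) = (-2 + 1225) - (-2 - 18*(-1/45) - 45*1/14) = 1223 - (-2 + ⅖ - 45/14) = 1223 - 1*(-337/70) = 1223 + 337/70 = 85947/70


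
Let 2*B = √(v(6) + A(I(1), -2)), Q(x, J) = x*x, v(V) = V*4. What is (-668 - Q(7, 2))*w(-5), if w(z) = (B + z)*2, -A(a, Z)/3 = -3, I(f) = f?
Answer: 7170 - 717*√33 ≈ 3051.1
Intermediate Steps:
v(V) = 4*V
A(a, Z) = 9 (A(a, Z) = -3*(-3) = 9)
Q(x, J) = x²
B = √33/2 (B = √(4*6 + 9)/2 = √(24 + 9)/2 = √33/2 ≈ 2.8723)
w(z) = √33 + 2*z (w(z) = (√33/2 + z)*2 = (z + √33/2)*2 = √33 + 2*z)
(-668 - Q(7, 2))*w(-5) = (-668 - 1*7²)*(√33 + 2*(-5)) = (-668 - 1*49)*(√33 - 10) = (-668 - 49)*(-10 + √33) = -717*(-10 + √33) = 7170 - 717*√33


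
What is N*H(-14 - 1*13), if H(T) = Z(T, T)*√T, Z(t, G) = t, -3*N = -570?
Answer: -15390*I*√3 ≈ -26656.0*I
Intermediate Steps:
N = 190 (N = -⅓*(-570) = 190)
H(T) = T^(3/2) (H(T) = T*√T = T^(3/2))
N*H(-14 - 1*13) = 190*(-14 - 1*13)^(3/2) = 190*(-14 - 13)^(3/2) = 190*(-27)^(3/2) = 190*(-81*I*√3) = -15390*I*√3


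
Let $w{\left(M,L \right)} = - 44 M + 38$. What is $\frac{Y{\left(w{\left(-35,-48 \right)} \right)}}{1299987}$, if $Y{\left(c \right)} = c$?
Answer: $\frac{526}{433329} \approx 0.0012139$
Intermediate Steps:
$w{\left(M,L \right)} = 38 - 44 M$
$\frac{Y{\left(w{\left(-35,-48 \right)} \right)}}{1299987} = \frac{38 - -1540}{1299987} = \left(38 + 1540\right) \frac{1}{1299987} = 1578 \cdot \frac{1}{1299987} = \frac{526}{433329}$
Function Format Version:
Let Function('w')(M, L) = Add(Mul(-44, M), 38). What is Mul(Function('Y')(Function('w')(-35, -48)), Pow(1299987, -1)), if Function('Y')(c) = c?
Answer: Rational(526, 433329) ≈ 0.0012139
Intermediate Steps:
Function('w')(M, L) = Add(38, Mul(-44, M))
Mul(Function('Y')(Function('w')(-35, -48)), Pow(1299987, -1)) = Mul(Add(38, Mul(-44, -35)), Pow(1299987, -1)) = Mul(Add(38, 1540), Rational(1, 1299987)) = Mul(1578, Rational(1, 1299987)) = Rational(526, 433329)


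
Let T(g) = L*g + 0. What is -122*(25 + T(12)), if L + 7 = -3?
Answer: 11590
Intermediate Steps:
L = -10 (L = -7 - 3 = -10)
T(g) = -10*g (T(g) = -10*g + 0 = -10*g)
-122*(25 + T(12)) = -122*(25 - 10*12) = -122*(25 - 120) = -122*(-95) = 11590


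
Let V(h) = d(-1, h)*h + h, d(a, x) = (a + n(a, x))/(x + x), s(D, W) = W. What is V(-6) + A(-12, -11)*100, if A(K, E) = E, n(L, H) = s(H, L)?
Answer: -1107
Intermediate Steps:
n(L, H) = L
d(a, x) = a/x (d(a, x) = (a + a)/(x + x) = (2*a)/((2*x)) = (2*a)*(1/(2*x)) = a/x)
V(h) = -1 + h (V(h) = (-1/h)*h + h = -1 + h)
V(-6) + A(-12, -11)*100 = (-1 - 6) - 11*100 = -7 - 1100 = -1107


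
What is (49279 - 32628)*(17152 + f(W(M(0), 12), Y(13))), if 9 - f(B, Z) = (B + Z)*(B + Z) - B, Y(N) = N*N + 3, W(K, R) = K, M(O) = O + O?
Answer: -206855373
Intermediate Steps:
M(O) = 2*O
Y(N) = 3 + N² (Y(N) = N² + 3 = 3 + N²)
f(B, Z) = 9 + B - (B + Z)² (f(B, Z) = 9 - ((B + Z)*(B + Z) - B) = 9 - ((B + Z)² - B) = 9 + (B - (B + Z)²) = 9 + B - (B + Z)²)
(49279 - 32628)*(17152 + f(W(M(0), 12), Y(13))) = (49279 - 32628)*(17152 + (9 + 2*0 - (2*0 + (3 + 13²))²)) = 16651*(17152 + (9 + 0 - (0 + (3 + 169))²)) = 16651*(17152 + (9 + 0 - (0 + 172)²)) = 16651*(17152 + (9 + 0 - 1*172²)) = 16651*(17152 + (9 + 0 - 1*29584)) = 16651*(17152 + (9 + 0 - 29584)) = 16651*(17152 - 29575) = 16651*(-12423) = -206855373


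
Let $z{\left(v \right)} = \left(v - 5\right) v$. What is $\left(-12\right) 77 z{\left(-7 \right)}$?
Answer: $-77616$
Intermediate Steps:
$z{\left(v \right)} = v \left(-5 + v\right)$ ($z{\left(v \right)} = \left(-5 + v\right) v = v \left(-5 + v\right)$)
$\left(-12\right) 77 z{\left(-7 \right)} = \left(-12\right) 77 \left(- 7 \left(-5 - 7\right)\right) = - 924 \left(\left(-7\right) \left(-12\right)\right) = \left(-924\right) 84 = -77616$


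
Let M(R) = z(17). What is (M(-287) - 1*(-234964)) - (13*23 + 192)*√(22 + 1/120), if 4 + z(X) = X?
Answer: 234977 - 491*√79230/60 ≈ 2.3267e+5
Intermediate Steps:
z(X) = -4 + X
M(R) = 13 (M(R) = -4 + 17 = 13)
(M(-287) - 1*(-234964)) - (13*23 + 192)*√(22 + 1/120) = (13 - 1*(-234964)) - (13*23 + 192)*√(22 + 1/120) = (13 + 234964) - (299 + 192)*√(22 + 1/120) = 234977 - 491*√(2641/120) = 234977 - 491*√79230/60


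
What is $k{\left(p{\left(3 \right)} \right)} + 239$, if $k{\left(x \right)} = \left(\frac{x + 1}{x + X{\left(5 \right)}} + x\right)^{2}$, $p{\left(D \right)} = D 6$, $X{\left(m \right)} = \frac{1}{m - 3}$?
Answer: $\frac{822807}{1369} \approx 601.03$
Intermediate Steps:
$X{\left(m \right)} = \frac{1}{-3 + m}$
$p{\left(D \right)} = 6 D$
$k{\left(x \right)} = \left(x + \frac{1 + x}{\frac{1}{2} + x}\right)^{2}$ ($k{\left(x \right)} = \left(\frac{x + 1}{x + \frac{1}{-3 + 5}} + x\right)^{2} = \left(\frac{1 + x}{x + \frac{1}{2}} + x\right)^{2} = \left(\frac{1 + x}{\frac{1}{2} + x} + x\right)^{2} = \left(x + \frac{1 + x}{\frac{1}{2} + x}\right)^{2}$)
$k{\left(p{\left(3 \right)} \right)} + 239 = \frac{\left(2 + 2 \left(6 \cdot 3\right)^{2} + 3 \cdot 6 \cdot 3\right)^{2}}{\left(1 + 2 \cdot 6 \cdot 3\right)^{2}} + 239 = \frac{\left(2 + 2 \cdot 18^{2} + 3 \cdot 18\right)^{2}}{\left(1 + 2 \cdot 18\right)^{2}} + 239 = \frac{\left(2 + 2 \cdot 324 + 54\right)^{2}}{\left(1 + 36\right)^{2}} + 239 = \frac{\left(2 + 648 + 54\right)^{2}}{1369} + 239 = \frac{704^{2}}{1369} + 239 = \frac{1}{1369} \cdot 495616 + 239 = \frac{495616}{1369} + 239 = \frac{822807}{1369}$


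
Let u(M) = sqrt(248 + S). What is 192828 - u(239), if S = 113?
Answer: 192809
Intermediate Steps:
u(M) = 19 (u(M) = sqrt(248 + 113) = sqrt(361) = 19)
192828 - u(239) = 192828 - 1*19 = 192828 - 19 = 192809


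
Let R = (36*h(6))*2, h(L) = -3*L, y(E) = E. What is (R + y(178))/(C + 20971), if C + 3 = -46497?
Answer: 1118/25529 ≈ 0.043793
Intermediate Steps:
C = -46500 (C = -3 - 46497 = -46500)
R = -1296 (R = (36*(-3*6))*2 = (36*(-18))*2 = -648*2 = -1296)
(R + y(178))/(C + 20971) = (-1296 + 178)/(-46500 + 20971) = -1118/(-25529) = -1118*(-1/25529) = 1118/25529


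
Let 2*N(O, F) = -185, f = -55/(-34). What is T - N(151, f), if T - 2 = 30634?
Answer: 61457/2 ≈ 30729.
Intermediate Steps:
T = 30636 (T = 2 + 30634 = 30636)
f = 55/34 (f = -55*(-1/34) = 55/34 ≈ 1.6176)
N(O, F) = -185/2 (N(O, F) = (½)*(-185) = -185/2)
T - N(151, f) = 30636 - 1*(-185/2) = 30636 + 185/2 = 61457/2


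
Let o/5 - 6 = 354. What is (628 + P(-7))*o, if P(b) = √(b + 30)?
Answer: 1130400 + 1800*√23 ≈ 1.1390e+6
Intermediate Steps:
o = 1800 (o = 30 + 5*354 = 30 + 1770 = 1800)
P(b) = √(30 + b)
(628 + P(-7))*o = (628 + √(30 - 7))*1800 = (628 + √23)*1800 = 1130400 + 1800*√23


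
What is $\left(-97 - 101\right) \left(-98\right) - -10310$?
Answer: $29714$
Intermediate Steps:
$\left(-97 - 101\right) \left(-98\right) - -10310 = \left(-198\right) \left(-98\right) + 10310 = 19404 + 10310 = 29714$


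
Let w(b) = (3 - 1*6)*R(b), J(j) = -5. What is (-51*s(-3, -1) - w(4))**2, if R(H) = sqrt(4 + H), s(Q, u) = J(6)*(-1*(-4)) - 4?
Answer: 1498248 + 14688*sqrt(2) ≈ 1.5190e+6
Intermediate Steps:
s(Q, u) = -24 (s(Q, u) = -(-5)*(-4) - 4 = -5*4 - 4 = -20 - 4 = -24)
w(b) = -3*sqrt(4 + b) (w(b) = (3 - 1*6)*sqrt(4 + b) = (3 - 6)*sqrt(4 + b) = -3*sqrt(4 + b))
(-51*s(-3, -1) - w(4))**2 = (-51*(-24) - (-3)*sqrt(4 + 4))**2 = (1224 - (-3)*sqrt(8))**2 = (1224 - (-3)*2*sqrt(2))**2 = (1224 - (-6)*sqrt(2))**2 = (1224 + 6*sqrt(2))**2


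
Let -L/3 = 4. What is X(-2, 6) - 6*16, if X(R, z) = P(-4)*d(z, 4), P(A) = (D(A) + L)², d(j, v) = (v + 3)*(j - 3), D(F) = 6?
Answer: 660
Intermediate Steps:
L = -12 (L = -3*4 = -12)
d(j, v) = (-3 + j)*(3 + v) (d(j, v) = (3 + v)*(-3 + j) = (-3 + j)*(3 + v))
P(A) = 36 (P(A) = (6 - 12)² = (-6)² = 36)
X(R, z) = -756 + 252*z (X(R, z) = 36*(-9 - 3*4 + 3*z + z*4) = 36*(-9 - 12 + 3*z + 4*z) = 36*(-21 + 7*z) = -756 + 252*z)
X(-2, 6) - 6*16 = (-756 + 252*6) - 6*16 = (-756 + 1512) - 96 = 756 - 96 = 660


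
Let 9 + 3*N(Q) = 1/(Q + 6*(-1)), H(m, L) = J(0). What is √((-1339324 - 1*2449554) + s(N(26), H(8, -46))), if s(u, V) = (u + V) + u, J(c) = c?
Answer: I*√3409995570/30 ≈ 1946.5*I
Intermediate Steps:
H(m, L) = 0
N(Q) = -3 + 1/(3*(-6 + Q)) (N(Q) = -3 + 1/(3*(Q + 6*(-1))) = -3 + 1/(3*(Q - 6)) = -3 + 1/(3*(-6 + Q)))
s(u, V) = V + 2*u (s(u, V) = (V + u) + u = V + 2*u)
√((-1339324 - 1*2449554) + s(N(26), H(8, -46))) = √((-1339324 - 1*2449554) + (0 + 2*((55 - 9*26)/(3*(-6 + 26))))) = √((-1339324 - 2449554) + (0 + 2*((⅓)*(55 - 234)/20))) = √(-3788878 + (0 + 2*((⅓)*(1/20)*(-179)))) = √(-3788878 + (0 + 2*(-179/60))) = √(-3788878 + (0 - 179/30)) = √(-3788878 - 179/30) = √(-113666519/30) = I*√3409995570/30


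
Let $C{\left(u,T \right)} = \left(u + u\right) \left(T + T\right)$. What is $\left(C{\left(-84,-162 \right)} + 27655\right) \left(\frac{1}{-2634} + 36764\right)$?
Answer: $\frac{7949007514625}{2634} \approx 3.0178 \cdot 10^{9}$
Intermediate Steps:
$C{\left(u,T \right)} = 4 T u$ ($C{\left(u,T \right)} = 2 u 2 T = 4 T u$)
$\left(C{\left(-84,-162 \right)} + 27655\right) \left(\frac{1}{-2634} + 36764\right) = \left(4 \left(-162\right) \left(-84\right) + 27655\right) \left(\frac{1}{-2634} + 36764\right) = \left(54432 + 27655\right) \left(- \frac{1}{2634} + 36764\right) = 82087 \cdot \frac{96836375}{2634} = \frac{7949007514625}{2634}$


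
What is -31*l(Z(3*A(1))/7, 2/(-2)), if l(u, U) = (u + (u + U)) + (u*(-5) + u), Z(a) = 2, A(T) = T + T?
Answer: 341/7 ≈ 48.714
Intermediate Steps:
A(T) = 2*T
l(u, U) = U - 2*u (l(u, U) = (u + (U + u)) + (-5*u + u) = (U + 2*u) - 4*u = U - 2*u)
-31*l(Z(3*A(1))/7, 2/(-2)) = -31*(2/(-2) - 4/7) = -31*(2*(-½) - 4/7) = -31*(-1 - 2*2/7) = -31*(-1 - 4/7) = -31*(-11/7) = 341/7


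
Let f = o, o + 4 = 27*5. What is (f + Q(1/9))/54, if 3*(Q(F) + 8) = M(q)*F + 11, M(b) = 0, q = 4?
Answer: 190/81 ≈ 2.3457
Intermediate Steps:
o = 131 (o = -4 + 27*5 = -4 + 135 = 131)
f = 131
Q(F) = -13/3 (Q(F) = -8 + (0*F + 11)/3 = -8 + (0 + 11)/3 = -8 + (⅓)*11 = -8 + 11/3 = -13/3)
(f + Q(1/9))/54 = (131 - 13/3)/54 = (1/54)*(380/3) = 190/81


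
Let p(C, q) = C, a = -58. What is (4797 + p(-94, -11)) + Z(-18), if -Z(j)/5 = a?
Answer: 4993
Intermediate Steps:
Z(j) = 290 (Z(j) = -5*(-58) = 290)
(4797 + p(-94, -11)) + Z(-18) = (4797 - 94) + 290 = 4703 + 290 = 4993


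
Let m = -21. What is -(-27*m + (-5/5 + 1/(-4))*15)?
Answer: -2193/4 ≈ -548.25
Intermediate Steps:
-(-27*m + (-5/5 + 1/(-4))*15) = -(-27*(-21) + (-5/5 + 1/(-4))*15) = -(567 + (-5*1/5 + 1*(-1/4))*15) = -(567 + (-1 - 1/4)*15) = -(567 - 5/4*15) = -(567 - 75/4) = -1*2193/4 = -2193/4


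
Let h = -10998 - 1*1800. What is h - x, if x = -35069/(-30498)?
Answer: -390348473/30498 ≈ -12799.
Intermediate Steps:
h = -12798 (h = -10998 - 1800 = -12798)
x = 35069/30498 (x = -35069*(-1/30498) = 35069/30498 ≈ 1.1499)
h - x = -12798 - 1*35069/30498 = -12798 - 35069/30498 = -390348473/30498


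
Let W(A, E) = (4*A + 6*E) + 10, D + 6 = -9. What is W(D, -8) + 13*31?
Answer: 305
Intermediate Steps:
D = -15 (D = -6 - 9 = -15)
W(A, E) = 10 + 4*A + 6*E
W(D, -8) + 13*31 = (10 + 4*(-15) + 6*(-8)) + 13*31 = (10 - 60 - 48) + 403 = -98 + 403 = 305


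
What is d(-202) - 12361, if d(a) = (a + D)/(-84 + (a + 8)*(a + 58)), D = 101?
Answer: -344278673/27852 ≈ -12361.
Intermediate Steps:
d(a) = (101 + a)/(-84 + (8 + a)*(58 + a)) (d(a) = (a + 101)/(-84 + (a + 8)*(a + 58)) = (101 + a)/(-84 + (8 + a)*(58 + a)))
d(-202) - 12361 = (101 - 202)/(380 + (-202)**2 + 66*(-202)) - 12361 = -101/(380 + 40804 - 13332) - 12361 = -101/27852 - 12361 = -344278673/27852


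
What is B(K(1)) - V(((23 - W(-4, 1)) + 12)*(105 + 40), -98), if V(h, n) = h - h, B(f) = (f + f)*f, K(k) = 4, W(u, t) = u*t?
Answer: 32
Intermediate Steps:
W(u, t) = t*u
B(f) = 2*f² (B(f) = (2*f)*f = 2*f²)
V(h, n) = 0
B(K(1)) - V(((23 - W(-4, 1)) + 12)*(105 + 40), -98) = 2*4² - 1*0 = 2*16 + 0 = 32 + 0 = 32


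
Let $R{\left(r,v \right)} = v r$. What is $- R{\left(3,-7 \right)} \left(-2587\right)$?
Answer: $-54327$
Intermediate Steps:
$R{\left(r,v \right)} = r v$
$- R{\left(3,-7 \right)} \left(-2587\right) = - 3 \left(-7\right) \left(-2587\right) = - \left(-21\right) \left(-2587\right) = \left(-1\right) 54327 = -54327$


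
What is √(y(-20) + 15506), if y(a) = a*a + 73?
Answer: 29*√19 ≈ 126.41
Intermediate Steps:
y(a) = 73 + a² (y(a) = a² + 73 = 73 + a²)
√(y(-20) + 15506) = √((73 + (-20)²) + 15506) = √((73 + 400) + 15506) = √(473 + 15506) = √15979 = 29*√19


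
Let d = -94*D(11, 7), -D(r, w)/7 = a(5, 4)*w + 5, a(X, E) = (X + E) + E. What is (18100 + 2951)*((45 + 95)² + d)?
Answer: 1742349168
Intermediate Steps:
a(X, E) = X + 2*E (a(X, E) = (E + X) + E = X + 2*E)
D(r, w) = -35 - 91*w (D(r, w) = -7*((5 + 2*4)*w + 5) = -7*((5 + 8)*w + 5) = -7*(13*w + 5) = -7*(5 + 13*w) = -35 - 91*w)
d = 63168 (d = -94*(-35 - 91*7) = -94*(-35 - 637) = -94*(-672) = 63168)
(18100 + 2951)*((45 + 95)² + d) = (18100 + 2951)*((45 + 95)² + 63168) = 21051*(140² + 63168) = 21051*(19600 + 63168) = 21051*82768 = 1742349168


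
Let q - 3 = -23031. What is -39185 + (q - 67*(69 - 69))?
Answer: -62213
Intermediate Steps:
q = -23028 (q = 3 - 23031 = -23028)
-39185 + (q - 67*(69 - 69)) = -39185 + (-23028 - 67*(69 - 69)) = -39185 + (-23028 - 67*0) = -39185 + (-23028 - 1*0) = -39185 + (-23028 + 0) = -39185 - 23028 = -62213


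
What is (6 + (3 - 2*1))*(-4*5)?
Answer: -140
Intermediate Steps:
(6 + (3 - 2*1))*(-4*5) = (6 + (3 - 2))*(-20) = (6 + 1)*(-20) = 7*(-20) = -140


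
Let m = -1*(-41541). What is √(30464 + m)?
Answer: √72005 ≈ 268.34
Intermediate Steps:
m = 41541
√(30464 + m) = √(30464 + 41541) = √72005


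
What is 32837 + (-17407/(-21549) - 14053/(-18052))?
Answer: 12774293727937/389002548 ≈ 32839.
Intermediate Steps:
32837 + (-17407/(-21549) - 14053/(-18052)) = 32837 + (-17407*(-1/21549) - 14053*(-1/18052)) = 32837 + (17407/21549 + 14053/18052) = 32837 + 617059261/389002548 = 12774293727937/389002548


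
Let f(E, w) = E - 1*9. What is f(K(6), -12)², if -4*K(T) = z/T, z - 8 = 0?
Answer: 784/9 ≈ 87.111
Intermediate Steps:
z = 8 (z = 8 + 0 = 8)
K(T) = -2/T
f(E, w) = -9 + E (f(E, w) = E - 9 = -9 + E)
f(K(6), -12)² = (-9 - 2/6)² = (-9 - 2*⅙)² = (-9 - ⅓)² = (-28/3)² = 784/9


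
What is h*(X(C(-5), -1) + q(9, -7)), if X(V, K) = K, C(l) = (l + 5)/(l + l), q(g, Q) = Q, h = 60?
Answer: -480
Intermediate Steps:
C(l) = (5 + l)/(2*l) (C(l) = (5 + l)/((2*l)) = (5 + l)*(1/(2*l)) = (5 + l)/(2*l))
h*(X(C(-5), -1) + q(9, -7)) = 60*(-1 - 7) = 60*(-8) = -480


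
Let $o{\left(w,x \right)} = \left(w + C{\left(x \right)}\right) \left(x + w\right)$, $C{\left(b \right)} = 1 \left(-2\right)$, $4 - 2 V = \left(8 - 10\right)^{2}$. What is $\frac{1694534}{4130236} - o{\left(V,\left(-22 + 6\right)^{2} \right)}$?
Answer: $\frac{1058187683}{2065118} \approx 512.41$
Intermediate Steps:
$V = 0$ ($V = 2 - \frac{\left(8 - 10\right)^{2}}{2} = 2 - \frac{\left(-2\right)^{2}}{2} = 2 - 2 = 0$)
$C{\left(b \right)} = -2$
$o{\left(w,x \right)} = \left(-2 + w\right) \left(w + x\right)$ ($o{\left(w,x \right)} = \left(w - 2\right) \left(x + w\right) = \left(-2 + w\right) \left(w + x\right)$)
$\frac{1694534}{4130236} - o{\left(V,\left(-22 + 6\right)^{2} \right)} = \frac{1694534}{4130236} - \left(0^{2} - 0 - 2 \left(-22 + 6\right)^{2} + 0 \left(-22 + 6\right)^{2}\right) = 1694534 \cdot \frac{1}{4130236} - \left(0 + 0 - 2 \left(-16\right)^{2} + 0 \left(-16\right)^{2}\right) = \frac{847267}{2065118} - \left(0 + 0 - 512 + 0 \cdot 256\right) = \frac{847267}{2065118} - \left(0 + 0 - 512 + 0\right) = \frac{847267}{2065118} - -512 = \frac{847267}{2065118} + 512 = \frac{1058187683}{2065118}$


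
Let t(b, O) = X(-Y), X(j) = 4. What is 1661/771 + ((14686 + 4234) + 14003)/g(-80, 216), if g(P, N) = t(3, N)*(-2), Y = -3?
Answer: -25370345/6168 ≈ -4113.2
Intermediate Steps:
t(b, O) = 4
g(P, N) = -8 (g(P, N) = 4*(-2) = -8)
1661/771 + ((14686 + 4234) + 14003)/g(-80, 216) = 1661/771 + ((14686 + 4234) + 14003)/(-8) = 1661*(1/771) + (18920 + 14003)*(-1/8) = 1661/771 + 32923*(-1/8) = 1661/771 - 32923/8 = -25370345/6168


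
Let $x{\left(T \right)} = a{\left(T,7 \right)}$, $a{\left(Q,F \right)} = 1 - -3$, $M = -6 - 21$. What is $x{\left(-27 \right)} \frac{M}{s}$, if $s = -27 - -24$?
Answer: $36$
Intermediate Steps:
$M = -27$
$a{\left(Q,F \right)} = 4$ ($a{\left(Q,F \right)} = 1 + 3 = 4$)
$x{\left(T \right)} = 4$
$s = -3$ ($s = -27 + 24 = -3$)
$x{\left(-27 \right)} \frac{M}{s} = 4 \left(- \frac{27}{-3}\right) = 4 \left(\left(-27\right) \left(- \frac{1}{3}\right)\right) = 4 \cdot 9 = 36$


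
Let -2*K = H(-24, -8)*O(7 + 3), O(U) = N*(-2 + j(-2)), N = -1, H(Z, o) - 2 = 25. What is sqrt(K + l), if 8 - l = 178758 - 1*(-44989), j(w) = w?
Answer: I*sqrt(223793) ≈ 473.07*I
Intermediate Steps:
H(Z, o) = 27 (H(Z, o) = 2 + 25 = 27)
O(U) = 4 (O(U) = -(-2 - 2) = -1*(-4) = 4)
K = -54 (K = -27*4/2 = -1/2*108 = -54)
l = -223739 (l = 8 - (178758 - 1*(-44989)) = 8 - (178758 + 44989) = 8 - 1*223747 = 8 - 223747 = -223739)
sqrt(K + l) = sqrt(-54 - 223739) = sqrt(-223793) = I*sqrt(223793)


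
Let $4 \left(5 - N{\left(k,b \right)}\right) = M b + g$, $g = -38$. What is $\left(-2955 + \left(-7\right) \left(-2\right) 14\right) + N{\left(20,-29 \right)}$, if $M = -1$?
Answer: $- \frac{11007}{4} \approx -2751.8$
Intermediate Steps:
$N{\left(k,b \right)} = \frac{29}{2} + \frac{b}{4}$ ($N{\left(k,b \right)} = 5 - \frac{- b - 38}{4} = 5 - \frac{-38 - b}{4} = 5 + \left(\frac{19}{2} + \frac{b}{4}\right) = \frac{29}{2} + \frac{b}{4}$)
$\left(-2955 + \left(-7\right) \left(-2\right) 14\right) + N{\left(20,-29 \right)} = \left(-2955 + \left(-7\right) \left(-2\right) 14\right) + \left(\frac{29}{2} + \frac{1}{4} \left(-29\right)\right) = \left(-2955 + 14 \cdot 14\right) + \left(\frac{29}{2} - \frac{29}{4}\right) = \left(-2955 + 196\right) + \frac{29}{4} = -2759 + \frac{29}{4} = - \frac{11007}{4}$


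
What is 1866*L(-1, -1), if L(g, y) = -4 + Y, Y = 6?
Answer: 3732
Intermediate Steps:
L(g, y) = 2 (L(g, y) = -4 + 6 = 2)
1866*L(-1, -1) = 1866*2 = 3732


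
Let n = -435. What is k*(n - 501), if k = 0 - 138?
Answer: 129168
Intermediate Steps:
k = -138
k*(n - 501) = -138*(-435 - 501) = -138*(-936) = 129168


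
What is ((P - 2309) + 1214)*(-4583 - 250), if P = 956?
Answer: 671787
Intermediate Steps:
((P - 2309) + 1214)*(-4583 - 250) = ((956 - 2309) + 1214)*(-4583 - 250) = (-1353 + 1214)*(-4833) = -139*(-4833) = 671787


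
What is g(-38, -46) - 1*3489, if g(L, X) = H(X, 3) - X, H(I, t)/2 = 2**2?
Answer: -3435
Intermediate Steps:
H(I, t) = 8 (H(I, t) = 2*2**2 = 2*4 = 8)
g(L, X) = 8 - X
g(-38, -46) - 1*3489 = (8 - 1*(-46)) - 1*3489 = (8 + 46) - 3489 = 54 - 3489 = -3435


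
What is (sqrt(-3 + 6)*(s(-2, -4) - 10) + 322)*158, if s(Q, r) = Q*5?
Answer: 50876 - 3160*sqrt(3) ≈ 45403.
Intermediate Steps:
s(Q, r) = 5*Q
(sqrt(-3 + 6)*(s(-2, -4) - 10) + 322)*158 = (sqrt(-3 + 6)*(5*(-2) - 10) + 322)*158 = (sqrt(3)*(-10 - 10) + 322)*158 = (sqrt(3)*(-20) + 322)*158 = (-20*sqrt(3) + 322)*158 = (322 - 20*sqrt(3))*158 = 50876 - 3160*sqrt(3)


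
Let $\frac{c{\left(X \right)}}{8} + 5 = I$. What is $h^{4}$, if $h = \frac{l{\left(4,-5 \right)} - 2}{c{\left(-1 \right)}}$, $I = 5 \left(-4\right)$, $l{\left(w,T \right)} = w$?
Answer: $\frac{1}{100000000} \approx 1.0 \cdot 10^{-8}$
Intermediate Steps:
$I = -20$
$c{\left(X \right)} = -200$ ($c{\left(X \right)} = -40 + 8 \left(-20\right) = -40 - 160 = -200$)
$h = - \frac{1}{100}$ ($h = \frac{4 - 2}{-200} = 2 \left(- \frac{1}{200}\right) = - \frac{1}{100} \approx -0.01$)
$h^{4} = \left(- \frac{1}{100}\right)^{4} = \frac{1}{100000000}$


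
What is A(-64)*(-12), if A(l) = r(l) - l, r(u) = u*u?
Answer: -49920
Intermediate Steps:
r(u) = u²
A(l) = l² - l
A(-64)*(-12) = -64*(-1 - 64)*(-12) = -64*(-65)*(-12) = 4160*(-12) = -49920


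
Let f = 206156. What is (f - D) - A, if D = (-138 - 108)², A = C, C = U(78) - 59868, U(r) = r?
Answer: 205430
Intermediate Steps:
C = -59790 (C = 78 - 59868 = -59790)
A = -59790
D = 60516 (D = (-246)² = 60516)
(f - D) - A = (206156 - 1*60516) - 1*(-59790) = (206156 - 60516) + 59790 = 145640 + 59790 = 205430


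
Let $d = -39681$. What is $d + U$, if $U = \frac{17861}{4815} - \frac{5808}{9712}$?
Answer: $- \frac{115966763323}{2922705} \approx -39678.0$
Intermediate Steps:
$U = \frac{9093782}{2922705}$ ($U = 17861 \cdot \frac{1}{4815} - \frac{363}{607} = \frac{17861}{4815} - \frac{363}{607} = \frac{9093782}{2922705} \approx 3.1114$)
$d + U = -39681 + \frac{9093782}{2922705} = - \frac{115966763323}{2922705}$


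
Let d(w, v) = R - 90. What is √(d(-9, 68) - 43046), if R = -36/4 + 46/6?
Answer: 2*I*√97059/3 ≈ 207.7*I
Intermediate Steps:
R = -4/3 (R = -36*¼ + 46*(⅙) = -9 + 23/3 = -4/3 ≈ -1.3333)
d(w, v) = -274/3 (d(w, v) = -4/3 - 90 = -274/3)
√(d(-9, 68) - 43046) = √(-274/3 - 43046) = √(-129412/3) = 2*I*√97059/3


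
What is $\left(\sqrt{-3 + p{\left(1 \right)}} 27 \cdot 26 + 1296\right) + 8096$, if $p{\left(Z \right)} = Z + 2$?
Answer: $9392$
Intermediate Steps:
$p{\left(Z \right)} = 2 + Z$
$\left(\sqrt{-3 + p{\left(1 \right)}} 27 \cdot 26 + 1296\right) + 8096 = \left(\sqrt{-3 + \left(2 + 1\right)} 27 \cdot 26 + 1296\right) + 8096 = \left(\sqrt{-3 + 3} \cdot 27 \cdot 26 + 1296\right) + 8096 = \left(\sqrt{0} \cdot 27 \cdot 26 + 1296\right) + 8096 = \left(0 \cdot 27 \cdot 26 + 1296\right) + 8096 = \left(0 \cdot 26 + 1296\right) + 8096 = \left(0 + 1296\right) + 8096 = 1296 + 8096 = 9392$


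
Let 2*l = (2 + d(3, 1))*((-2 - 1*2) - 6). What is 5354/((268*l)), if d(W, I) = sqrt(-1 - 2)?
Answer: -2677/2345 + 2677*I*sqrt(3)/4690 ≈ -1.1416 + 0.98864*I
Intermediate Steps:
d(W, I) = I*sqrt(3) (d(W, I) = sqrt(-3) = I*sqrt(3))
l = -10 - 5*I*sqrt(3) (l = ((2 + I*sqrt(3))*((-2 - 1*2) - 6))/2 = ((2 + I*sqrt(3))*((-2 - 2) - 6))/2 = ((2 + I*sqrt(3))*(-4 - 6))/2 = ((2 + I*sqrt(3))*(-10))/2 = (-20 - 10*I*sqrt(3))/2 = -10 - 5*I*sqrt(3) ≈ -10.0 - 8.6602*I)
5354/((268*l)) = 5354/((268*(-10 - 5*I*sqrt(3)))) = 5354/(-2680 - 1340*I*sqrt(3))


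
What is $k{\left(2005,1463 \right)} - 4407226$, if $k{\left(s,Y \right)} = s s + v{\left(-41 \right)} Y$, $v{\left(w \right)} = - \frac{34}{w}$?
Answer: $- \frac{15825499}{41} \approx -3.8599 \cdot 10^{5}$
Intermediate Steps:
$k{\left(s,Y \right)} = s^{2} + \frac{34 Y}{41}$ ($k{\left(s,Y \right)} = s s + - \frac{34}{-41} Y = s^{2} + \left(-34\right) \left(- \frac{1}{41}\right) Y = s^{2} + \frac{34 Y}{41}$)
$k{\left(2005,1463 \right)} - 4407226 = \left(2005^{2} + \frac{34}{41} \cdot 1463\right) - 4407226 = \left(4020025 + \frac{49742}{41}\right) - 4407226 = \frac{164870767}{41} - 4407226 = - \frac{15825499}{41}$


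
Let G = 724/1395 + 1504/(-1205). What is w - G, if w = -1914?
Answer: -643232098/336195 ≈ -1913.3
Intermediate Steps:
G = -245132/336195 (G = 724*(1/1395) + 1504*(-1/1205) = 724/1395 - 1504/1205 = -245132/336195 ≈ -0.72914)
w - G = -1914 - 1*(-245132/336195) = -1914 + 245132/336195 = -643232098/336195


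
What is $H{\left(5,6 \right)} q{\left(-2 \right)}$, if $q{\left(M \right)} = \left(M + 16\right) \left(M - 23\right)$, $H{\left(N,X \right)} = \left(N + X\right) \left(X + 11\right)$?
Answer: $-65450$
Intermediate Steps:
$H{\left(N,X \right)} = \left(11 + X\right) \left(N + X\right)$ ($H{\left(N,X \right)} = \left(N + X\right) \left(11 + X\right) = \left(11 + X\right) \left(N + X\right)$)
$q{\left(M \right)} = \left(-23 + M\right) \left(16 + M\right)$ ($q{\left(M \right)} = \left(16 + M\right) \left(-23 + M\right) = \left(-23 + M\right) \left(16 + M\right)$)
$H{\left(5,6 \right)} q{\left(-2 \right)} = \left(6^{2} + 11 \cdot 5 + 11 \cdot 6 + 5 \cdot 6\right) \left(-368 + \left(-2\right)^{2} - -14\right) = \left(36 + 55 + 66 + 30\right) \left(-368 + 4 + 14\right) = 187 \left(-350\right) = -65450$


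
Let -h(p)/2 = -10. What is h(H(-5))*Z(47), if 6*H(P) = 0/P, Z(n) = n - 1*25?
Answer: 440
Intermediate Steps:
Z(n) = -25 + n (Z(n) = n - 25 = -25 + n)
H(P) = 0 (H(P) = (0/P)/6 = (1/6)*0 = 0)
h(p) = 20 (h(p) = -2*(-10) = 20)
h(H(-5))*Z(47) = 20*(-25 + 47) = 20*22 = 440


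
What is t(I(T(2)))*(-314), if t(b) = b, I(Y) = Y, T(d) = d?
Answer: -628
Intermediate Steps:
t(I(T(2)))*(-314) = 2*(-314) = -628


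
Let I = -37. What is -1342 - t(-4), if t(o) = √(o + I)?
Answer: -1342 - I*√41 ≈ -1342.0 - 6.4031*I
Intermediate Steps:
t(o) = √(-37 + o) (t(o) = √(o - 37) = √(-37 + o))
-1342 - t(-4) = -1342 - √(-37 - 4) = -1342 - √(-41) = -1342 - I*√41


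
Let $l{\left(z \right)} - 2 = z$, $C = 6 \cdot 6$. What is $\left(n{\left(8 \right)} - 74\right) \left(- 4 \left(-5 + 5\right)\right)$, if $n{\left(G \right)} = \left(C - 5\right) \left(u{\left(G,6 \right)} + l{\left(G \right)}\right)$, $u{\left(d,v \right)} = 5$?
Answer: $0$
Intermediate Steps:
$C = 36$
$l{\left(z \right)} = 2 + z$
$n{\left(G \right)} = 217 + 31 G$ ($n{\left(G \right)} = \left(36 - 5\right) \left(5 + \left(2 + G\right)\right) = 31 \left(7 + G\right) = 217 + 31 G$)
$\left(n{\left(8 \right)} - 74\right) \left(- 4 \left(-5 + 5\right)\right) = \left(\left(217 + 31 \cdot 8\right) - 74\right) \left(- 4 \left(-5 + 5\right)\right) = \left(\left(217 + 248\right) - 74\right) \left(\left(-4\right) 0\right) = \left(465 - 74\right) 0 = 391 \cdot 0 = 0$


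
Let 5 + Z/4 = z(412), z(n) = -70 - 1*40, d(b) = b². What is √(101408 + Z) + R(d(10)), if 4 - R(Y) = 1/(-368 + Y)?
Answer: 1073/268 + 2*√25237 ≈ 321.73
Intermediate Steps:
z(n) = -110 (z(n) = -70 - 40 = -110)
R(Y) = 4 - 1/(-368 + Y)
Z = -460 (Z = -20 + 4*(-110) = -20 - 440 = -460)
√(101408 + Z) + R(d(10)) = √(101408 - 460) + (-1473 + 4*10²)/(-368 + 10²) = √100948 + (-1473 + 4*100)/(-368 + 100) = 2*√25237 + (-1473 + 400)/(-268) = 2*√25237 - 1/268*(-1073) = 2*√25237 + 1073/268 = 1073/268 + 2*√25237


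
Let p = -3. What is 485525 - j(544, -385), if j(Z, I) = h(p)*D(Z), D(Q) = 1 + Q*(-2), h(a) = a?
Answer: 482264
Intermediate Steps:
D(Q) = 1 - 2*Q
j(Z, I) = -3 + 6*Z (j(Z, I) = -3*(1 - 2*Z) = -3 + 6*Z)
485525 - j(544, -385) = 485525 - (-3 + 6*544) = 485525 - (-3 + 3264) = 485525 - 1*3261 = 485525 - 3261 = 482264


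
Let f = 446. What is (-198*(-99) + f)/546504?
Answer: 358/9759 ≈ 0.036684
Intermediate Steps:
(-198*(-99) + f)/546504 = (-198*(-99) + 446)/546504 = (19602 + 446)*(1/546504) = 20048*(1/546504) = 358/9759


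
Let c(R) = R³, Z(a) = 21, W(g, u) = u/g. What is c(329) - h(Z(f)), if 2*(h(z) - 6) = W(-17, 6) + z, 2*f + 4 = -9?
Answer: 1210783271/34 ≈ 3.5611e+7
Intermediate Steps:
f = -13/2 (f = -2 + (½)*(-9) = -2 - 9/2 = -13/2 ≈ -6.5000)
h(z) = 99/17 + z/2 (h(z) = 6 + (6/(-17) + z)/2 = 6 + (6*(-1/17) + z)/2 = 6 + (-6/17 + z)/2 = 6 + (-3/17 + z/2) = 99/17 + z/2)
c(329) - h(Z(f)) = 329³ - (99/17 + (½)*21) = 35611289 - (99/17 + 21/2) = 35611289 - 1*555/34 = 35611289 - 555/34 = 1210783271/34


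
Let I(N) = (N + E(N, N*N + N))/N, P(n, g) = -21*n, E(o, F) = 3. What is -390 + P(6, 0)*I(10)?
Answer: -2769/5 ≈ -553.80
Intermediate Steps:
I(N) = (3 + N)/N (I(N) = (N + 3)/N = (3 + N)/N)
-390 + P(6, 0)*I(10) = -390 + (-21*6)*((3 + 10)/10) = -390 - 63*13/5 = -390 - 126*13/10 = -390 - 819/5 = -2769/5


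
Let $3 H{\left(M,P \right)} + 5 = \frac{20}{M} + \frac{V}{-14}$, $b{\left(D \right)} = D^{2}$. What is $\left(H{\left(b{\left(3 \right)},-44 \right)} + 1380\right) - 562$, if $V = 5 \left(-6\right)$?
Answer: $\frac{154562}{189} \approx 817.79$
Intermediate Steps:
$V = -30$
$H{\left(M,P \right)} = - \frac{20}{21} + \frac{20}{3 M}$ ($H{\left(M,P \right)} = - \frac{5}{3} + \frac{\frac{20}{M} - \frac{30}{-14}}{3} = - \frac{5}{3} + \frac{\frac{20}{M} - - \frac{15}{7}}{3} = - \frac{5}{3} + \frac{\frac{20}{M} + \frac{15}{7}}{3} = - \frac{5}{3} + \frac{\frac{15}{7} + \frac{20}{M}}{3} = - \frac{5}{3} + \left(\frac{5}{7} + \frac{20}{3 M}\right) = - \frac{20}{21} + \frac{20}{3 M}$)
$\left(H{\left(b{\left(3 \right)},-44 \right)} + 1380\right) - 562 = \left(\frac{20 \left(7 - 3^{2}\right)}{21 \cdot 3^{2}} + 1380\right) - 562 = \left(\frac{20 \left(7 - 9\right)}{21 \cdot 9} + 1380\right) - 562 = \left(\frac{20}{21} \cdot \frac{1}{9} \left(7 - 9\right) + 1380\right) - 562 = \left(\frac{20}{21} \cdot \frac{1}{9} \left(-2\right) + 1380\right) - 562 = \left(- \frac{40}{189} + 1380\right) - 562 = \frac{260780}{189} - 562 = \frac{154562}{189}$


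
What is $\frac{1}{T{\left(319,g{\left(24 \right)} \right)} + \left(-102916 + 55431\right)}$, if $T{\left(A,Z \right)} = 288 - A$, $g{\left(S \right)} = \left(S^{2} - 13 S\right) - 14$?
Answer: $- \frac{1}{47516} \approx -2.1046 \cdot 10^{-5}$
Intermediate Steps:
$g{\left(S \right)} = -14 + S^{2} - 13 S$
$\frac{1}{T{\left(319,g{\left(24 \right)} \right)} + \left(-102916 + 55431\right)} = \frac{1}{\left(288 - 319\right) + \left(-102916 + 55431\right)} = \frac{1}{\left(288 - 319\right) - 47485} = \frac{1}{-31 - 47485} = \frac{1}{-47516} = - \frac{1}{47516}$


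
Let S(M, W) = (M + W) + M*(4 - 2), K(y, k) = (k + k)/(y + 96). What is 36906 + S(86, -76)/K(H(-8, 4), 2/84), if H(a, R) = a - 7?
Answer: 346488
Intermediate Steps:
H(a, R) = -7 + a
K(y, k) = 2*k/(96 + y) (K(y, k) = (2*k)/(96 + y) = 2*k/(96 + y))
S(M, W) = W + 3*M (S(M, W) = (M + W) + M*2 = (M + W) + 2*M = W + 3*M)
36906 + S(86, -76)/K(H(-8, 4), 2/84) = 36906 + (-76 + 3*86)/((2*(2/84)/(96 + (-7 - 8)))) = 36906 + (-76 + 258)/((2*(2*(1/84))/(96 - 15))) = 36906 + 182/((2*(1/42)/81)) = 36906 + 182/((2*(1/42)*(1/81))) = 36906 + 182/(1/1701) = 36906 + 182*1701 = 36906 + 309582 = 346488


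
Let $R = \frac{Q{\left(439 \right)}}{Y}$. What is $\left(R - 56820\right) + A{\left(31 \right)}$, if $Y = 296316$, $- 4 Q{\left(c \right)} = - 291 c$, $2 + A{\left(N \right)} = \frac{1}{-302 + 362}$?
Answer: $- \frac{112248205841}{1975440} \approx -56822.0$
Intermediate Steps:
$A{\left(N \right)} = - \frac{119}{60}$ ($A{\left(N \right)} = -2 + \frac{1}{-302 + 362} = -2 + \frac{1}{60} = - \frac{119}{60}$)
$Q{\left(c \right)} = \frac{291 c}{4}$ ($Q{\left(c \right)} = - \frac{\left(-291\right) c}{4} = \frac{291 c}{4}$)
$R = \frac{42583}{395088}$ ($R = \frac{\frac{291}{4} \cdot 439}{296316} = \frac{127749}{4} \cdot \frac{1}{296316} = \frac{42583}{395088} \approx 0.10778$)
$\left(R - 56820\right) + A{\left(31 \right)} = \left(\frac{42583}{395088} - 56820\right) - \frac{119}{60} = - \frac{22448857577}{395088} - \frac{119}{60} = - \frac{112248205841}{1975440}$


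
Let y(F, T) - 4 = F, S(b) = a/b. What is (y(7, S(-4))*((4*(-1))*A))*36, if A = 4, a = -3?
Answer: -6336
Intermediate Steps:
S(b) = -3/b
y(F, T) = 4 + F
(y(7, S(-4))*((4*(-1))*A))*36 = ((4 + 7)*((4*(-1))*4))*36 = (11*(-4*4))*36 = (11*(-16))*36 = -176*36 = -6336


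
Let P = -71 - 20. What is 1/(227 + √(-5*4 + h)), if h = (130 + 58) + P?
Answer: 227/51452 - √77/51452 ≈ 0.0042413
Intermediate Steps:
P = -91
h = 97 (h = (130 + 58) - 91 = 188 - 91 = 97)
1/(227 + √(-5*4 + h)) = 1/(227 + √(-5*4 + 97)) = 1/(227 + √(-20 + 97)) = 1/(227 + √77)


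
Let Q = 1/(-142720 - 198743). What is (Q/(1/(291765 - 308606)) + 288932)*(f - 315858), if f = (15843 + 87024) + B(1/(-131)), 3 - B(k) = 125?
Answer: -21025644263333341/341463 ≈ -6.1575e+10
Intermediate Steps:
B(k) = -122 (B(k) = 3 - 1*125 = 3 - 125 = -122)
f = 102745 (f = (15843 + 87024) - 122 = 102867 - 122 = 102745)
Q = -1/341463 (Q = 1/(-341463) = -1/341463 ≈ -2.9286e-6)
(Q/(1/(291765 - 308606)) + 288932)*(f - 315858) = (-1/(341463*(1/(291765 - 308606))) + 288932)*(102745 - 315858) = (-1/(341463*(1/(-16841))) + 288932)*(-213113) = (-1/(341463*(-1/16841)) + 288932)*(-213113) = (-1/341463*(-16841) + 288932)*(-213113) = (16841/341463 + 288932)*(-213113) = (98659604357/341463)*(-213113) = -21025644263333341/341463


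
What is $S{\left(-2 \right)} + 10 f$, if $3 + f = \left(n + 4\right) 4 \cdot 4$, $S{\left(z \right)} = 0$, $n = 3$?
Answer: $1090$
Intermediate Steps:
$f = 109$ ($f = -3 + \left(3 + 4\right) 4 \cdot 4 = -3 + 7 \cdot 16 = -3 + 112 = 109$)
$S{\left(-2 \right)} + 10 f = 0 + 10 \cdot 109 = 0 + 1090 = 1090$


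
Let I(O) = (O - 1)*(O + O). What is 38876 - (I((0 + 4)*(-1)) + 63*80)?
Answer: 33796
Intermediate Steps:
I(O) = 2*O*(-1 + O) (I(O) = (-1 + O)*(2*O) = 2*O*(-1 + O))
38876 - (I((0 + 4)*(-1)) + 63*80) = 38876 - (2*((0 + 4)*(-1))*(-1 + (0 + 4)*(-1)) + 63*80) = 38876 - (2*(4*(-1))*(-1 + 4*(-1)) + 5040) = 38876 - (2*(-4)*(-1 - 4) + 5040) = 38876 - (2*(-4)*(-5) + 5040) = 38876 - (40 + 5040) = 38876 - 1*5080 = 38876 - 5080 = 33796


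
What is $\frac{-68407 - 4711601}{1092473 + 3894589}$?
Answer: $- \frac{265556}{277059} \approx -0.95848$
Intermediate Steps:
$\frac{-68407 - 4711601}{1092473 + 3894589} = - \frac{4780008}{4987062} = \left(-4780008\right) \frac{1}{4987062} = - \frac{265556}{277059}$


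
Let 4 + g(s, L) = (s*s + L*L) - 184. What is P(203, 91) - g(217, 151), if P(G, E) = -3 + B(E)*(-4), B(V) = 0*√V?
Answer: -69705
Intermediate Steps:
B(V) = 0
g(s, L) = -188 + L² + s² (g(s, L) = -4 + ((s*s + L*L) - 184) = -4 + ((s² + L²) - 184) = -4 + ((L² + s²) - 184) = -4 + (-184 + L² + s²) = -188 + L² + s²)
P(G, E) = -3 (P(G, E) = -3 + 0*(-4) = -3 + 0 = -3)
P(203, 91) - g(217, 151) = -3 - (-188 + 151² + 217²) = -3 - (-188 + 22801 + 47089) = -3 - 1*69702 = -3 - 69702 = -69705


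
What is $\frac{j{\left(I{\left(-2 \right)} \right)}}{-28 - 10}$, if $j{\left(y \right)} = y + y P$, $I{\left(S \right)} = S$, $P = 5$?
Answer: $\frac{6}{19} \approx 0.31579$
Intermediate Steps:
$j{\left(y \right)} = 6 y$ ($j{\left(y \right)} = y + y 5 = y + 5 y = 6 y$)
$\frac{j{\left(I{\left(-2 \right)} \right)}}{-28 - 10} = \frac{6 \left(-2\right)}{-28 - 10} = \frac{1}{-38} \left(-12\right) = \left(- \frac{1}{38}\right) \left(-12\right) = \frac{6}{19}$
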